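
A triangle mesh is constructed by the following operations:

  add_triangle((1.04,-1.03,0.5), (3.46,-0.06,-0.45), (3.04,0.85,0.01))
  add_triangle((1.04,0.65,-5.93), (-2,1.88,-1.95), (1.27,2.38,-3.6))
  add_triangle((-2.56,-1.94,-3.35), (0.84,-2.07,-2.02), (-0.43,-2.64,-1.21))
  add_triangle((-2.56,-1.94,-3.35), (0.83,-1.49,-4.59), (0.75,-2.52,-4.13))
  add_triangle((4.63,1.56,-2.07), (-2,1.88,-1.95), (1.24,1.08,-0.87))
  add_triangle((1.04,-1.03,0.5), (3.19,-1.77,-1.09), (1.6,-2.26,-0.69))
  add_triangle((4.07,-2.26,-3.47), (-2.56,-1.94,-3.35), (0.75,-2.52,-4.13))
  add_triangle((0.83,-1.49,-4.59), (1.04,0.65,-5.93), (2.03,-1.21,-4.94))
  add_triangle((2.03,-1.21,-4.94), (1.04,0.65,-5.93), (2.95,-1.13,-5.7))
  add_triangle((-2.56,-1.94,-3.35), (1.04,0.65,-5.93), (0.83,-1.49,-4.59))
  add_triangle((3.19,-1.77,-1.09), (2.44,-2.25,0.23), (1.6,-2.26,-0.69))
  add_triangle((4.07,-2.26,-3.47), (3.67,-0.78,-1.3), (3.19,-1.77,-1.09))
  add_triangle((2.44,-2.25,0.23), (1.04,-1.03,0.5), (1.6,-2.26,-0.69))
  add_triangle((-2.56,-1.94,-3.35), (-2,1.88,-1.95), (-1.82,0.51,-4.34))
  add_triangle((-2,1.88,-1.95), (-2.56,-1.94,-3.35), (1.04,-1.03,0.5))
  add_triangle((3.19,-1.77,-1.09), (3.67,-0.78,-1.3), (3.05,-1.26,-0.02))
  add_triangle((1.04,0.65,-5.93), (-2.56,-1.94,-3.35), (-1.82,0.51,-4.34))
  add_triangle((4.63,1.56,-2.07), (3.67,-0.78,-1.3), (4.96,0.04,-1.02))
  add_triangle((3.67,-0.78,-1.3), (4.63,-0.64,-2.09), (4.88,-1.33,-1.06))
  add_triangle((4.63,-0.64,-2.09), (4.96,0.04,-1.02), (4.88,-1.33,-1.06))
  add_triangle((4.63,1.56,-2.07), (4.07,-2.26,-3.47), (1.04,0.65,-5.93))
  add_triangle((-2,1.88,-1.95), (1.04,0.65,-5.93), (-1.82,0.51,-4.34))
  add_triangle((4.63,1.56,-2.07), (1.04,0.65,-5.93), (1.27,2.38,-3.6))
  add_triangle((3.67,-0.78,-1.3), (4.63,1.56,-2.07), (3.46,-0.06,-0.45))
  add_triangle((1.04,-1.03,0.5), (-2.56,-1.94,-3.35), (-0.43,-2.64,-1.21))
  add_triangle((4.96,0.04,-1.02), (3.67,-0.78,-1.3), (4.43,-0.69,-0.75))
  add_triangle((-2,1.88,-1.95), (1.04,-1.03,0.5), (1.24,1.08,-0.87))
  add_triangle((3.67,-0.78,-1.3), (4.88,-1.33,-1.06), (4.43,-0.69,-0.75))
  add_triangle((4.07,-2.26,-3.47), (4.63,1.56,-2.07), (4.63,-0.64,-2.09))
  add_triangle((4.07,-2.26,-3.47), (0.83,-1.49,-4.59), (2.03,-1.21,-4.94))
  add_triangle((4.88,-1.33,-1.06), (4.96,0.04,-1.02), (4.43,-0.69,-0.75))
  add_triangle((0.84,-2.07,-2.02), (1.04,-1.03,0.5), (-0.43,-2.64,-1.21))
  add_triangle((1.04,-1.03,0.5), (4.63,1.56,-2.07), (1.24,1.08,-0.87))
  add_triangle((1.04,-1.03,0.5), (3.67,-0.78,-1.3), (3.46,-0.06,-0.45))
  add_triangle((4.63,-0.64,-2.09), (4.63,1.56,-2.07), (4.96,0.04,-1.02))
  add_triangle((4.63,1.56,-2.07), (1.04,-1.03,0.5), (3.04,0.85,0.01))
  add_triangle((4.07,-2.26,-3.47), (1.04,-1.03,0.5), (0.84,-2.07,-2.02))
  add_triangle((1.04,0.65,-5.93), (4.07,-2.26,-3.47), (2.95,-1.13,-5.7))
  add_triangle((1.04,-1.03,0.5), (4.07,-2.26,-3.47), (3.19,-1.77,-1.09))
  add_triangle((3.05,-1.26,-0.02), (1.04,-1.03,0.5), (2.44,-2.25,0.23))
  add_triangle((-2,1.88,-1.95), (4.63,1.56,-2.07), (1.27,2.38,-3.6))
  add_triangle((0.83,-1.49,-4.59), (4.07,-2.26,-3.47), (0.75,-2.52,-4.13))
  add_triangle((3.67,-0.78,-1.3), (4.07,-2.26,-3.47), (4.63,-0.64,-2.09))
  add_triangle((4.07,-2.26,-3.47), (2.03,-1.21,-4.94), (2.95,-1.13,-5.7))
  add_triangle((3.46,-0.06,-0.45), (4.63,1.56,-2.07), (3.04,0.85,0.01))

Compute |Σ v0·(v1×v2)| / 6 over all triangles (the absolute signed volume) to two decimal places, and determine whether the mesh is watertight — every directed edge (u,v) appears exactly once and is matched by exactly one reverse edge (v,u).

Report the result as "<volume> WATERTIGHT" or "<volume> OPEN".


79.73 OPEN

Per-triangle v0·(v1×v2)/6:
  t1: +0.5673
  t2: +5.6472
  t3: +2.3323
  t4: +2.8582
  t5: +0.8314
  t6: -0.6585
  t7: +0.0648
  t8: +2.2489
  t9: +1.3580
  t10: +6.2572
  t11: +0.8443
  t12: +1.3889
  t13: +0.1525
  t14: +3.3751
  t15: -0.7298
  t16: +0.6933
  t17: +5.9924
  t18: -1.4345
  t19: +0.0601
  t20: +1.2565
  t21: +15.6955
  t22: +4.1713
  t23: +7.5313
  t24: +1.3845
  t25: -0.3479
  t26: -0.4349
  t27: -0.4211
  t28: -0.2496
  t29: +2.7457
  t30: +2.0223
  t31: +0.2161
  t32: +1.0728
  t33: +0.1569
  t34: +0.7425
  t35: +2.0582
  t36: -1.3287
  t37: +1.9086
  t38: +0.9137
  t39: +0.5015
  t40: +0.2449
  t41: +1.6913
  t42: +3.1030
  t43: +0.8107
  t44: +1.2849
  t45: +1.1475
Σ = +79.7270 → |volume| = 79.73

Directed edges: 135 total; 9 unmatched, e.g. (-2.56,-1.94,-3.35)→(0.84,-2.07,-2.02) → open.


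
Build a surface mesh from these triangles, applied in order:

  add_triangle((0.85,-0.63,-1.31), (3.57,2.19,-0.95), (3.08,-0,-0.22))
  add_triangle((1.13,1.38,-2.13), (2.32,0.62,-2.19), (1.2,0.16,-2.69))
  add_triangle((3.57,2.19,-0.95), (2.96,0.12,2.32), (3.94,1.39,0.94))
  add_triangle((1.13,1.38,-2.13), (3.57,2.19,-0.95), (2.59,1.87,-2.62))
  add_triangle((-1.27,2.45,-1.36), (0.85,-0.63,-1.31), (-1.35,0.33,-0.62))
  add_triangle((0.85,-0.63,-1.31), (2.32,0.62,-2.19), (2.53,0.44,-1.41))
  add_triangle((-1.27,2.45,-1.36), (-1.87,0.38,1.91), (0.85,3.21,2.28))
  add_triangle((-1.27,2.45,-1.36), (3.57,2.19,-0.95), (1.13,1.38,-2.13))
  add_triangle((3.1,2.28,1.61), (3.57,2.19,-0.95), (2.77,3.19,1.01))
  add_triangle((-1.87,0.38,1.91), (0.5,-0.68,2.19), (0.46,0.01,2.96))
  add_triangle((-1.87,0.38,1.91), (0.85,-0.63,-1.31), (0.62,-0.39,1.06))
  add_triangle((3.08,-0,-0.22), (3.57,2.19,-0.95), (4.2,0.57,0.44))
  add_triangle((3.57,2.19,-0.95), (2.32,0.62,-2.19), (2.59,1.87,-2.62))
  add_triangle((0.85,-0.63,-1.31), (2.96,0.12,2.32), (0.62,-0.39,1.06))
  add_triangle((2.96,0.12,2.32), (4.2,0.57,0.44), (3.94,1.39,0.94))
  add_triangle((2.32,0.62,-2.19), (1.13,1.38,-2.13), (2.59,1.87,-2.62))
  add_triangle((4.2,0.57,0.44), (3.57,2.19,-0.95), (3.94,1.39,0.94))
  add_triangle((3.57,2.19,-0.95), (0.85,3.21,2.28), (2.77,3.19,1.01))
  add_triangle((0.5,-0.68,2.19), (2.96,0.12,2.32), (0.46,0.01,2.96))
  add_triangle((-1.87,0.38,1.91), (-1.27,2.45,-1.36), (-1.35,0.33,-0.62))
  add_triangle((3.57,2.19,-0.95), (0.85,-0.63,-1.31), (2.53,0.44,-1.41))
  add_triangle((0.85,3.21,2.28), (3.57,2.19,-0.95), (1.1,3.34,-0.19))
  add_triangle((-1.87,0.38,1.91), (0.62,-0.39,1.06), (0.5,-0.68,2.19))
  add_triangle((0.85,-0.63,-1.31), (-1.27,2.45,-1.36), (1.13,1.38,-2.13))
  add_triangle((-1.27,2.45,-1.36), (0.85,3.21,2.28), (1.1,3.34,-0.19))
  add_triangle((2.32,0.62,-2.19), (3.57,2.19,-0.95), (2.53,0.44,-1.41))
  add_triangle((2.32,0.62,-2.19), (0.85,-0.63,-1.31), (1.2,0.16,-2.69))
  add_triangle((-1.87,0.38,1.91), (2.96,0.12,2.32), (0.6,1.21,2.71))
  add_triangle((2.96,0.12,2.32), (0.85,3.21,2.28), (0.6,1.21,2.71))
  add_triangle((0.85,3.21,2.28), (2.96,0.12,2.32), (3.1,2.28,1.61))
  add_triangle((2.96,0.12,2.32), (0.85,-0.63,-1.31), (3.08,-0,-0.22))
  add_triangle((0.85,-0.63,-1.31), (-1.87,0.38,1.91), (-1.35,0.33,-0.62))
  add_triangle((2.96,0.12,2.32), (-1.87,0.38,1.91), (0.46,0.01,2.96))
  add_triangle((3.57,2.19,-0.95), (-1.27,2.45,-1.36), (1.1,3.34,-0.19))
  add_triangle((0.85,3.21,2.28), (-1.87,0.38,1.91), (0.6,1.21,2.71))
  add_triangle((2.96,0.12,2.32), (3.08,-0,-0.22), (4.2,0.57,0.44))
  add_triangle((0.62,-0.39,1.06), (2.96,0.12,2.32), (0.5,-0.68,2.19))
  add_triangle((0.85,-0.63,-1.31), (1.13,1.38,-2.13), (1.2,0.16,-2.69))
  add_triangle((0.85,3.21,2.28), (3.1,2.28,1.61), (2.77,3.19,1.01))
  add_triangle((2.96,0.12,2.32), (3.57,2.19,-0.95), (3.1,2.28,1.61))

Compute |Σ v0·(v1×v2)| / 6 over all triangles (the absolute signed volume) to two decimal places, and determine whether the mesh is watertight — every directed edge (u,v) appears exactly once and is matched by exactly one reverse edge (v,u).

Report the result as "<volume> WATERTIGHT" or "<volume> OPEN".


Per-triangle v0·(v1×v2)/6:
  t1: +1.6292
  t2: +0.7152
  t3: -0.1074
  t4: +0.4830
  t5: +0.8923
  t6: +0.3706
  t7: +4.9521
  t8: +2.8208
  t9: +1.7665
  t10: +0.7054
  t11: +0.2777
  t12: +1.0353
  t13: +1.1858
  t14: +0.5929
  t15: +1.3073
  t16: +0.4113
  t17: +1.4221
  t18: +0.5719
  t19: +0.8904
  t20: +1.3194
  t21: -0.2124
  t22: +3.8100
  t23: -0.0830
  t24: +0.9591
  t25: +2.9879
  t26: +0.6884
  t27: +0.4846
  t28: +1.4709
  t29: +2.5648
  t30: +2.9993
  t31: +0.7417
  t32: +0.2925
  t33: +0.5989
  t34: +2.8900
  t35: +2.1963
  t36: +0.6951
  t37: +0.1699
  t38: -0.2063
  t39: +1.6674
  t40: +3.1564
Σ = +51.1133 → |volume| = 51.11

Directed edges: 120 total, each appears once with its reverse present → watertight.

51.11 WATERTIGHT


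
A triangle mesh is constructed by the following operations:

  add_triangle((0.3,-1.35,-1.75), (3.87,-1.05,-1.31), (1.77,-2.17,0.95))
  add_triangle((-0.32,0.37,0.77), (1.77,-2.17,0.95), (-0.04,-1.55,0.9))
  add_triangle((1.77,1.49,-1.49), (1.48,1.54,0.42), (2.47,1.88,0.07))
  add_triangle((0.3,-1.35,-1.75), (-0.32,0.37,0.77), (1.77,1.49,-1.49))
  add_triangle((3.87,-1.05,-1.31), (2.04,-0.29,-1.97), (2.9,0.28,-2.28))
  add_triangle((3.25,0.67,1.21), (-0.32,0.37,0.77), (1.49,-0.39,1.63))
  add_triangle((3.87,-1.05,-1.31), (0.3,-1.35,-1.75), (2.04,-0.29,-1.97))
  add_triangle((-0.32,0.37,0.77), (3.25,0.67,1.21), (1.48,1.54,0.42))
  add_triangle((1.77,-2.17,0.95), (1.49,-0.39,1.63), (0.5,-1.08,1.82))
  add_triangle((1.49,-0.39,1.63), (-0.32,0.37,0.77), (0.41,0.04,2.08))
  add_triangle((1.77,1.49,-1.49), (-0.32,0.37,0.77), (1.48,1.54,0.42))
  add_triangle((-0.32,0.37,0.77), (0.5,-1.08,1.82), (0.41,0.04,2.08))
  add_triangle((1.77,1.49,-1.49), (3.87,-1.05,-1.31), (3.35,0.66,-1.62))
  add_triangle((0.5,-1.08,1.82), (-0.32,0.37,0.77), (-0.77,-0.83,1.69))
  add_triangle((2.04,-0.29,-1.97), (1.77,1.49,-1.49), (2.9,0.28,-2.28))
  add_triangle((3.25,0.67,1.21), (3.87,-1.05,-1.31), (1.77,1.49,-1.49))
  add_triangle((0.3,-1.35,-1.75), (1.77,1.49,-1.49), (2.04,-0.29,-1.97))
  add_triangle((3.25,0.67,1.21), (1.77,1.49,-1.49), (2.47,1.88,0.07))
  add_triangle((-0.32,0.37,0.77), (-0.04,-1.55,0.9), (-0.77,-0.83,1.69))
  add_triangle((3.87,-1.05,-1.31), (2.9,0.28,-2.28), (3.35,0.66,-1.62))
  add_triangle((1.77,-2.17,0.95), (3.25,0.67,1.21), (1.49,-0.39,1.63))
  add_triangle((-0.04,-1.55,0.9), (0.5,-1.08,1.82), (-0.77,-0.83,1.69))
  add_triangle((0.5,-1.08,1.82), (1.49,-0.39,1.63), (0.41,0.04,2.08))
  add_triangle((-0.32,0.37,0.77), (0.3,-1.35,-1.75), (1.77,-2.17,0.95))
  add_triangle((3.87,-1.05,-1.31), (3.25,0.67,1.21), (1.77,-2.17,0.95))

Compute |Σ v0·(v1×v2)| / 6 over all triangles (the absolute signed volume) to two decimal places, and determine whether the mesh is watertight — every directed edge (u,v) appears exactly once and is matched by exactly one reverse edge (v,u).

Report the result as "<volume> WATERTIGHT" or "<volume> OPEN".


20.81 OPEN

Per-triangle v0·(v1×v2)/6:
  t1: +3.0642
  t2: -0.4382
  t3: +0.2844
  t4: +0.0458
  t5: +0.6597
  t6: +0.5897
  t7: +1.3271
  t8: +0.6257
  t9: +0.7720
  t10: +0.0750
  t11: +0.2708
  t12: +0.1650
  t13: -0.2839
  t14: +0.2817
  t15: +0.2566
  t16: +3.8274
  t17: +0.7673
  t18: +1.0779
  t19: -0.0876
  t20: +0.9794
  t21: +1.3665
  t22: +0.3954
  t23: +0.4311
  t24: +0.2855
  t25: +4.0684
Σ = +20.8068 → |volume| = 20.81

Directed edges: 75 total; 9 unmatched, e.g. (1.77,-2.17,0.95)→(-0.04,-1.55,0.9) → open.


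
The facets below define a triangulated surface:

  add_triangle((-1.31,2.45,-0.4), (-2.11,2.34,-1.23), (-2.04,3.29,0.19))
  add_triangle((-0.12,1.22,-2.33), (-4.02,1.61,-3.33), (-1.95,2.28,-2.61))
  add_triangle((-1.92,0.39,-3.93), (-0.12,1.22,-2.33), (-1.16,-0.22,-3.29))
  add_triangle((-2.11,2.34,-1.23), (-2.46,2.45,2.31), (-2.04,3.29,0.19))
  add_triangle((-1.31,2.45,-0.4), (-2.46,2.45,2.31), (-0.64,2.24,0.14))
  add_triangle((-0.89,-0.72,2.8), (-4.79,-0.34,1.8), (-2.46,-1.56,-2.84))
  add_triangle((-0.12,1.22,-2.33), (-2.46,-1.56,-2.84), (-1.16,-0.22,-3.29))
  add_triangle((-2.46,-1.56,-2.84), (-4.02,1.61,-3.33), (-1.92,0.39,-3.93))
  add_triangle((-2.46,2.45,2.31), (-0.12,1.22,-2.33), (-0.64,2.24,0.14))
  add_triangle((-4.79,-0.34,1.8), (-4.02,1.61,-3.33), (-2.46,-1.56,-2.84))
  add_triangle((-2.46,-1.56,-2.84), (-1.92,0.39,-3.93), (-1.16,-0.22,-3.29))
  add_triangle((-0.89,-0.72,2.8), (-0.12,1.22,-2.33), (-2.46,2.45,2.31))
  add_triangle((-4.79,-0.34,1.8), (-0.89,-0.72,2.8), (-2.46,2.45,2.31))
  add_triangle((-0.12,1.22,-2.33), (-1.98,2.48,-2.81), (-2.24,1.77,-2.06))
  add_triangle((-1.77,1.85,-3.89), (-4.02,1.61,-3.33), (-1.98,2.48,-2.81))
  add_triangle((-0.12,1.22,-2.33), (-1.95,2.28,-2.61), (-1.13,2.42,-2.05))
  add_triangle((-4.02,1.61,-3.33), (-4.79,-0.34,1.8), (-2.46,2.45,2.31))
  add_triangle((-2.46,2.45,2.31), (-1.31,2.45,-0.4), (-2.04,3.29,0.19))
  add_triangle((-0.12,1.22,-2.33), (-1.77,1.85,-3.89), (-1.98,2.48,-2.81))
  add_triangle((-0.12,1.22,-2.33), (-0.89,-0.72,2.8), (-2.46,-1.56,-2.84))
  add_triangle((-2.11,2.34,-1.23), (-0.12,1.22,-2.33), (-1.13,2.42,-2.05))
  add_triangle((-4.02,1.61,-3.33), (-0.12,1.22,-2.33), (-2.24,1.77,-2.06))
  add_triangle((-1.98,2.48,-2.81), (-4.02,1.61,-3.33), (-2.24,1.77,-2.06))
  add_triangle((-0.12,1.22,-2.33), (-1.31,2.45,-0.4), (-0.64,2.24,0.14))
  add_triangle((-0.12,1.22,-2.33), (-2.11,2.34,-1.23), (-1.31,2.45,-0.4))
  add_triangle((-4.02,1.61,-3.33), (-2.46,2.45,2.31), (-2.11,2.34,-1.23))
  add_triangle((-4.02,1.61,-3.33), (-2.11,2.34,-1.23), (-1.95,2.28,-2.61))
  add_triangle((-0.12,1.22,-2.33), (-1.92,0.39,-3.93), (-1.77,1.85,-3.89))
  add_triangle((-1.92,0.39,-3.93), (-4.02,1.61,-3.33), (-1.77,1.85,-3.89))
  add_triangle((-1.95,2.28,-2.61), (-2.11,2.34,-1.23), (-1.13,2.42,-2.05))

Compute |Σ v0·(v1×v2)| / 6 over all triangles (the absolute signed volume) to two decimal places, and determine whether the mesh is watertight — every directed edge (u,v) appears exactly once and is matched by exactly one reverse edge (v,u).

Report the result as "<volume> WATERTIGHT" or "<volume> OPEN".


51.27 WATERTIGHT

Per-triangle v0·(v1×v2)/6:
  t1: +0.3522
  t2: +1.4593
  t3: +0.6542
  t4: +1.4879
  t5: +0.8546
  t6: +4.7008
  t7: -0.5734
  t8: +3.7859
  t9: -1.3970
  t10: +11.0498
  t11: +0.9236
  t12: -0.7225
  t13: +5.8927
  t14: -0.3431
  t15: +1.8452
  t16: +0.5861
  t17: +12.2392
  t18: -0.0307
  t19: +0.7480
  t20: -1.8941
  t21: -0.3956
  t22: -1.1440
  t23: +0.4530
  t24: +0.5952
  t25: +0.9316
  t26: +3.8466
  t27: +1.5164
  t28: +0.8920
  t29: +2.4041
  t30: +0.5471
Σ = +51.2652 → |volume| = 51.27

Directed edges: 90 total, each appears once with its reverse present → watertight.


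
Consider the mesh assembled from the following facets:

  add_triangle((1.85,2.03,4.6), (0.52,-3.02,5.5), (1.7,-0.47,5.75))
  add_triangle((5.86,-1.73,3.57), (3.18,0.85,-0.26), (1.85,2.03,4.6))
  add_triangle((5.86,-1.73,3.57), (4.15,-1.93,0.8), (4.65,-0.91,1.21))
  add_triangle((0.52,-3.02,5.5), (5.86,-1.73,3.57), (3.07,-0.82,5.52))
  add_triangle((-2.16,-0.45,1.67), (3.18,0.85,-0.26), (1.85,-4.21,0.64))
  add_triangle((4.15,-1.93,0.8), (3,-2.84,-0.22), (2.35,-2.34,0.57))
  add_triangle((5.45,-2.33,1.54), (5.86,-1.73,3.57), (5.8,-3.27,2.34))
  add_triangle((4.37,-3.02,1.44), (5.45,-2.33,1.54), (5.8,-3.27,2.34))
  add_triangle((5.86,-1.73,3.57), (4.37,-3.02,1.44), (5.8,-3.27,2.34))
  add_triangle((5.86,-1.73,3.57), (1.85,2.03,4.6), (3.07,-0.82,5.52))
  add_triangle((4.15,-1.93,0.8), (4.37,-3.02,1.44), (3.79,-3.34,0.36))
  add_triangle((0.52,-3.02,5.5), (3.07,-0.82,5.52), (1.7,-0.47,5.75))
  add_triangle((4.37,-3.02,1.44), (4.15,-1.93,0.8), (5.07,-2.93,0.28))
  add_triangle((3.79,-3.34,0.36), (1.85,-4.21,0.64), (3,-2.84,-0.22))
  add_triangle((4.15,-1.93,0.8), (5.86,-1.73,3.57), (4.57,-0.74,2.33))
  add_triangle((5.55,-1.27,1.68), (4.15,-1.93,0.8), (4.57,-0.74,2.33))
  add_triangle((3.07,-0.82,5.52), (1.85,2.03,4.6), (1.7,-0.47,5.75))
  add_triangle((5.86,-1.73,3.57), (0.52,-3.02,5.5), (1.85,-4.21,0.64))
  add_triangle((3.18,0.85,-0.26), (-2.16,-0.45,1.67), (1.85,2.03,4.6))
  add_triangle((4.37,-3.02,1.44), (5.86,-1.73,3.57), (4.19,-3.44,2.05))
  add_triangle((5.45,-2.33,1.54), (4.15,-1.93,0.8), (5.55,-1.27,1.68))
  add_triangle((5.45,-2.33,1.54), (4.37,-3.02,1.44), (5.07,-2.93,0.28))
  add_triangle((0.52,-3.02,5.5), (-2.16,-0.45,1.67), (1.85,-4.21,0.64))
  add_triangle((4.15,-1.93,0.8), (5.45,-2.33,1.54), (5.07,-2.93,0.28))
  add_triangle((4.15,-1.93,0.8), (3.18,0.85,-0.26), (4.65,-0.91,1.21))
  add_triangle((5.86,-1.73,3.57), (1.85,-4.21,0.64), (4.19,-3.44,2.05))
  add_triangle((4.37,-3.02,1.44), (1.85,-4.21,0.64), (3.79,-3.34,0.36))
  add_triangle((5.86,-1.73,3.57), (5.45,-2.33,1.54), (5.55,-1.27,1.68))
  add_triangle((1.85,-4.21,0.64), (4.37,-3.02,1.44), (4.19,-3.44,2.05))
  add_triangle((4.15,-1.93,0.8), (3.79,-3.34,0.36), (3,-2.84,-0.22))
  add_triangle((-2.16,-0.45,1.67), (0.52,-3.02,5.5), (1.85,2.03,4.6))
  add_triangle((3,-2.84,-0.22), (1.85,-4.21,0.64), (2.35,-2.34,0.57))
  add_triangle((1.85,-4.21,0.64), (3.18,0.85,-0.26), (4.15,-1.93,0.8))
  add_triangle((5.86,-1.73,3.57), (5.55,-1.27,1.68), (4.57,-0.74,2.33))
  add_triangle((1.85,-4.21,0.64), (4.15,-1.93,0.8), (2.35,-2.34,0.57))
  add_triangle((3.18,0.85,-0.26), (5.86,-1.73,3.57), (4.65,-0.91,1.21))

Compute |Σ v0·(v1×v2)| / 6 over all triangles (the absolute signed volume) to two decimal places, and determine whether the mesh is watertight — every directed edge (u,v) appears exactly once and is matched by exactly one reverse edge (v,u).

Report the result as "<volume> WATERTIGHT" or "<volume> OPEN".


90.25 WATERTIGHT

Per-triangle v0·(v1×v2)/6:
  t1: +1.3433
  t2: +11.5960
  t3: +1.8983
  t4: +10.6548
  t5: -3.7770
  t6: -0.8055
  t7: +1.8679
  t8: +0.5862
  t9: +0.1568
  t10: +8.8900
  t11: +0.9052
  t12: +3.9332
  t13: -0.7129
  t14: +0.8804
  t15: -1.3408
  t16: -0.7294
  t17: +3.4889
  t18: +19.9109
  t19: -0.8946
  t20: +1.7807
  t21: +0.3575
  t22: +1.3479
  t23: +7.4324
  t24: +0.0950
  t25: +1.2615
  t26: +0.7506
  t27: +1.9138
  t28: +1.8386
  t29: +1.4170
  t30: +0.5006
  t31: +10.2857
  t32: -0.8678
  t33: +1.5662
  t34: +0.8487
  t35: +0.0266
  t36: +1.8421
Σ = +90.2485 → |volume| = 90.25

Directed edges: 108 total, each appears once with its reverse present → watertight.


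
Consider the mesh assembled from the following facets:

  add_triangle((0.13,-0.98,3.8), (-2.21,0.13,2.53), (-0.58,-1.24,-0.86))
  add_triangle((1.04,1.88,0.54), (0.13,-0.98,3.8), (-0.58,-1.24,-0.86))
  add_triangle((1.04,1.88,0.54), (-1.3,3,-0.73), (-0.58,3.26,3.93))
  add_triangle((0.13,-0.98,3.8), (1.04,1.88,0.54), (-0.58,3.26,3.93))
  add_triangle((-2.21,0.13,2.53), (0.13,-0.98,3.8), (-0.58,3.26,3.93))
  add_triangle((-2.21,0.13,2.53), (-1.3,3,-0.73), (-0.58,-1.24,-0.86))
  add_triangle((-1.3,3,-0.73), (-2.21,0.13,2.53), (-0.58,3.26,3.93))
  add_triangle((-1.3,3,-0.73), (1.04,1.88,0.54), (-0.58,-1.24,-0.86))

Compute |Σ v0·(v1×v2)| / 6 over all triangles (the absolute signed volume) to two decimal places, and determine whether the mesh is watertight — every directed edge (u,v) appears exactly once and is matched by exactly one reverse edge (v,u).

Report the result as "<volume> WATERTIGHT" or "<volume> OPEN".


Per-triangle v0·(v1×v2)/6:
  t1: +2.3990
  t2: +0.2416
  t3: +3.9648
  t4: +3.6785
  t5: +5.8617
  t6: +2.6821
  t7: +6.1527
  t8: +0.5201
Σ = +25.5004 → |volume| = 25.50

Directed edges: 24 total, each appears once with its reverse present → watertight.

25.50 WATERTIGHT


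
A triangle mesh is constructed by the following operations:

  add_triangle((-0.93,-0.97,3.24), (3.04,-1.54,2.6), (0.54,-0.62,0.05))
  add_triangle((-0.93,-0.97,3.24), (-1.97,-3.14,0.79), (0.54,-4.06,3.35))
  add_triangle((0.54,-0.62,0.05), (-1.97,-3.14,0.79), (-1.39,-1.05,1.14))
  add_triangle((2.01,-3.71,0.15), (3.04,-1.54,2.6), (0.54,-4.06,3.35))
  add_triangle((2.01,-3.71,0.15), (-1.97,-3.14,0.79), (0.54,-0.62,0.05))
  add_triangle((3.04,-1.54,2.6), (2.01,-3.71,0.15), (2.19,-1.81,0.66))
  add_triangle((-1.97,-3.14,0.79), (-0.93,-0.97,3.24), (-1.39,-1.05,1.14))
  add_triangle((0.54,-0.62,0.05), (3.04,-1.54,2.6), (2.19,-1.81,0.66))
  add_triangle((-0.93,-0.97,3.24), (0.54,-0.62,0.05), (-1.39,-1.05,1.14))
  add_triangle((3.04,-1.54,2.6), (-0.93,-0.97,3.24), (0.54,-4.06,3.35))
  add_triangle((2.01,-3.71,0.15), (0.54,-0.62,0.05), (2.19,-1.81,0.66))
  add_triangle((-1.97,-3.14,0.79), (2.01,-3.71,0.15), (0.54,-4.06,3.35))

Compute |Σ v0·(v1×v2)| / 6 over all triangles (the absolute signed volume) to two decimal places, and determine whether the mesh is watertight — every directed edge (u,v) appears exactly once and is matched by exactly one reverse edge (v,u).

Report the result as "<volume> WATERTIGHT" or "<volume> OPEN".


Per-triangle v0·(v1×v2)/6:
  t1: -1.0091
  t2: +5.2321
  t3: -0.3852
  t4: +6.9492
  t5: -0.1403
  t6: +1.0974
  t7: +0.9992
  t8: -0.0667
  t9: -0.5594
  t10: +5.6329
  t11: +0.0554
  t12: +6.5515
Σ = +24.3570 → |volume| = 24.36

Directed edges: 36 total, each appears once with its reverse present → watertight.

24.36 WATERTIGHT


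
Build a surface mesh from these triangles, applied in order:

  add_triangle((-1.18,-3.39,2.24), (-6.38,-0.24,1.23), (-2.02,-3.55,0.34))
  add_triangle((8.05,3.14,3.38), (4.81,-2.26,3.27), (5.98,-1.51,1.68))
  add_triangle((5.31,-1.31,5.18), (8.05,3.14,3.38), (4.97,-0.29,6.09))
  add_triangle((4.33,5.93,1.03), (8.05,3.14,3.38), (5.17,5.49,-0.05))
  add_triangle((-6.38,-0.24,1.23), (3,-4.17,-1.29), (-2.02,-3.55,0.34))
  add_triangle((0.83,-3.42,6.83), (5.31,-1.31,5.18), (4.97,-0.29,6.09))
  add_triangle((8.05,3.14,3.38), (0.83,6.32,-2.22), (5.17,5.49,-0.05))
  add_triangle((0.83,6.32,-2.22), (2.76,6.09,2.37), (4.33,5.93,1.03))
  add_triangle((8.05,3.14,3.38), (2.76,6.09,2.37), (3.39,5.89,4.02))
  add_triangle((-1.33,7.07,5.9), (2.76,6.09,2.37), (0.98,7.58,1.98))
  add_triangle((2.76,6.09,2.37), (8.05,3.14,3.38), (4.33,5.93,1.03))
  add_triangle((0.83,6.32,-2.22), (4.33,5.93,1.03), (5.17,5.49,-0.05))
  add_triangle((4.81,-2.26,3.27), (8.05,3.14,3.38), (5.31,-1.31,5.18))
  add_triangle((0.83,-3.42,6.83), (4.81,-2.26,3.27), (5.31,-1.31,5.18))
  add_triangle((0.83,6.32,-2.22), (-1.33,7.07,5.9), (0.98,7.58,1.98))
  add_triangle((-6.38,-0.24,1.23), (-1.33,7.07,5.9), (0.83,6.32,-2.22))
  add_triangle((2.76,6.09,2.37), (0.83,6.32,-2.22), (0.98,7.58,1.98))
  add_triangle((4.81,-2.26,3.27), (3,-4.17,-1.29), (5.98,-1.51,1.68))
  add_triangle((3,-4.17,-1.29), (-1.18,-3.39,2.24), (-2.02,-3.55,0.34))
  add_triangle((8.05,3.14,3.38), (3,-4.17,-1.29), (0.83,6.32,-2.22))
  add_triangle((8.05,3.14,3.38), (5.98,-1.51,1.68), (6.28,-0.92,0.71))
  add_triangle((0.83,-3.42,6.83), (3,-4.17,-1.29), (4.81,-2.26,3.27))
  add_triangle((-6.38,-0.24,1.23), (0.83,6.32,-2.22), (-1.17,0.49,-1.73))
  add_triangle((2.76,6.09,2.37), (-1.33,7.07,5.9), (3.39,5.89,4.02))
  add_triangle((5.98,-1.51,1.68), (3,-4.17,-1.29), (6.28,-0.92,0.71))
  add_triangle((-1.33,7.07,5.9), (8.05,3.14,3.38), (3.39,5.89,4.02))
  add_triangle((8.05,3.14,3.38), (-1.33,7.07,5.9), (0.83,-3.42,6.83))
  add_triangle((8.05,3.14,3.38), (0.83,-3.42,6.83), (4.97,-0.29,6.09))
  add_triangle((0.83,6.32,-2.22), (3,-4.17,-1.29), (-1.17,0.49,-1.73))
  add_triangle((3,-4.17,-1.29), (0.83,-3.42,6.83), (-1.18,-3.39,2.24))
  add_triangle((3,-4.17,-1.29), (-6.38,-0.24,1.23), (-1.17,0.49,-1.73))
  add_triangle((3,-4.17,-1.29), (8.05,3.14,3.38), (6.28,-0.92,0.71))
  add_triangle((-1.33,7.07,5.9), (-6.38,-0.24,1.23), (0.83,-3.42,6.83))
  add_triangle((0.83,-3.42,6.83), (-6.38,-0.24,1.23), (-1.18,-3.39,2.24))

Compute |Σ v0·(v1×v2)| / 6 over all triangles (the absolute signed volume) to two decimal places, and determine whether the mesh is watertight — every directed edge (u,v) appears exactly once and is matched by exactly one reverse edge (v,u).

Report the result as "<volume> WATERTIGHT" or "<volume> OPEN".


Per-triangle v0·(v1×v2)/6:
  t1: +7.6101
  t2: +11.0571
  t3: +9.3385
  t4: +8.9638
  t5: +2.4036
  t6: +8.5208
  t7: -5.8964
  t8: +10.4396
  t9: +10.0435
  t10: +12.3101
  t11: +12.1922
  t12: +7.5619
  t13: +10.7009
  t14: +9.7658
  t15: +10.9079
  t16: +53.3351
  t17: +9.6593
  t18: +8.7480
  t19: +6.8372
  t20: +38.9143
  t21: +6.1774
  t22: +21.9533
  t23: +11.9073
  t24: +10.2548
  t25: +5.0009
  t26: +13.1415
  t27: +98.4320
  t28: -0.7276
  t29: +9.4033
  t30: +16.1125
  t31: +9.3099
  t32: -2.2787
  t33: +73.6320
  t34: +17.4815
Σ = +533.2136 → |volume| = 533.21

Directed edges: 102 total, each appears once with its reverse present → watertight.

533.21 WATERTIGHT


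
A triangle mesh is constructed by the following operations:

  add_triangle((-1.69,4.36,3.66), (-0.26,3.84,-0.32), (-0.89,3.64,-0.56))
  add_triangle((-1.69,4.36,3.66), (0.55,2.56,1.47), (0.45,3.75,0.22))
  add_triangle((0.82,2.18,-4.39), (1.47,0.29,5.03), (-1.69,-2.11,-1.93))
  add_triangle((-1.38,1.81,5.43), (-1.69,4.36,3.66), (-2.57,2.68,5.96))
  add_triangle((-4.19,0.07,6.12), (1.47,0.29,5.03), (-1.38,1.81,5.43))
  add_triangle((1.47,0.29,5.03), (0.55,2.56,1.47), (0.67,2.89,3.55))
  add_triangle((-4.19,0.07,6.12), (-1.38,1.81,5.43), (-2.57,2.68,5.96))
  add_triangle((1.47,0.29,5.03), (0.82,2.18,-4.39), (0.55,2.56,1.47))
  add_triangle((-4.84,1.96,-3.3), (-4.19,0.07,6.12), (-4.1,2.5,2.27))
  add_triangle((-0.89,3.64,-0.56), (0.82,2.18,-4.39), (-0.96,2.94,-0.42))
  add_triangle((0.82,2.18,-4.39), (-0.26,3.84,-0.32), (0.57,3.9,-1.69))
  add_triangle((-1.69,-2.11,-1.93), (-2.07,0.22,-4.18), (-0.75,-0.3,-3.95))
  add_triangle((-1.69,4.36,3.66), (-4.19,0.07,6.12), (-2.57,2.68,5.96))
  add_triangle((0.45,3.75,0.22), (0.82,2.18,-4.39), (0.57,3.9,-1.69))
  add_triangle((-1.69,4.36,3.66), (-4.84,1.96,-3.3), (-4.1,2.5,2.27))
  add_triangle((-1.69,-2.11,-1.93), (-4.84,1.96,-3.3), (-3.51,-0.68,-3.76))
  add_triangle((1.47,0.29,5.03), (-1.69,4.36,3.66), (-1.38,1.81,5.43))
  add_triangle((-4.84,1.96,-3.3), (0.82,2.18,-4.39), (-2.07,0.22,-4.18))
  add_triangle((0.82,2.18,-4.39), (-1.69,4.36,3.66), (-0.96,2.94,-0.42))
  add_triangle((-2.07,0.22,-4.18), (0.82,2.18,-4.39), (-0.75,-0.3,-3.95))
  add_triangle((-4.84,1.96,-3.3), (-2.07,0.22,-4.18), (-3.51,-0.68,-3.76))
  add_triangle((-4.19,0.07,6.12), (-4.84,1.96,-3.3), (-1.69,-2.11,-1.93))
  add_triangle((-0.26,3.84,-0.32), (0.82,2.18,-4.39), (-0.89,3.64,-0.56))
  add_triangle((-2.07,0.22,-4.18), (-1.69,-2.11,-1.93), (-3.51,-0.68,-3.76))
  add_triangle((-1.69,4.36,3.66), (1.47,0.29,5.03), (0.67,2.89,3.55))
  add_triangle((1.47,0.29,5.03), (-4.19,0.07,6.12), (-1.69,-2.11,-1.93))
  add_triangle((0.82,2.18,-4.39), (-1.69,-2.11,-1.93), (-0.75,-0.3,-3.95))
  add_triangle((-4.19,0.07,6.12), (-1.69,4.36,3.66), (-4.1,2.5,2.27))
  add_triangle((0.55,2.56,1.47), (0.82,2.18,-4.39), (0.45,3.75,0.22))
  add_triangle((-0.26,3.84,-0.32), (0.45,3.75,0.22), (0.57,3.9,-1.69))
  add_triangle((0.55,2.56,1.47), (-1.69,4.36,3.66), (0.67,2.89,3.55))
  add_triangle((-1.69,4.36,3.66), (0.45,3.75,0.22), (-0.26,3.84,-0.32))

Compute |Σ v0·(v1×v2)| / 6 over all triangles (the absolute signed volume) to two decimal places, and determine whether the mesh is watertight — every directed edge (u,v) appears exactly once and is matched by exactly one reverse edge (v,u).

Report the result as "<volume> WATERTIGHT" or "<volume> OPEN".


138.65 OPEN

Per-triangle v0·(v1×v2)/6:
  t1: +1.8862
  t2: +2.3422
  t3: +1.2270
  t4: +2.5221
  t5: +8.2062
  t6: +1.0336
  t7: +3.5346
  t8: +4.1182
  t9: +12.7275
  t10: +0.5667
  t11: +1.4011
  t12: +2.1181
  t13: +4.4795
  t14: +0.3816
  t15: +11.7596
  t16: +1.7626
  t17: +6.8564
  t18: +8.0786
  t19: -2.6825
  t20: +2.6970
  t21: +4.0115
  t22: +21.2555
  t23: +1.8922
  t24: +2.0901
  t25: +4.9343
  t26: +9.7507
  t27: -0.0527
  t28: +13.2719
  t29: +1.1462
  t30: +0.8992
  t31: +2.1430
  t32: +2.2879
Σ = +138.6462 → |volume| = 138.65

Directed edges: 96 total; 6 unmatched, e.g. (-0.89,3.64,-0.56)→(-1.69,4.36,3.66) → open.


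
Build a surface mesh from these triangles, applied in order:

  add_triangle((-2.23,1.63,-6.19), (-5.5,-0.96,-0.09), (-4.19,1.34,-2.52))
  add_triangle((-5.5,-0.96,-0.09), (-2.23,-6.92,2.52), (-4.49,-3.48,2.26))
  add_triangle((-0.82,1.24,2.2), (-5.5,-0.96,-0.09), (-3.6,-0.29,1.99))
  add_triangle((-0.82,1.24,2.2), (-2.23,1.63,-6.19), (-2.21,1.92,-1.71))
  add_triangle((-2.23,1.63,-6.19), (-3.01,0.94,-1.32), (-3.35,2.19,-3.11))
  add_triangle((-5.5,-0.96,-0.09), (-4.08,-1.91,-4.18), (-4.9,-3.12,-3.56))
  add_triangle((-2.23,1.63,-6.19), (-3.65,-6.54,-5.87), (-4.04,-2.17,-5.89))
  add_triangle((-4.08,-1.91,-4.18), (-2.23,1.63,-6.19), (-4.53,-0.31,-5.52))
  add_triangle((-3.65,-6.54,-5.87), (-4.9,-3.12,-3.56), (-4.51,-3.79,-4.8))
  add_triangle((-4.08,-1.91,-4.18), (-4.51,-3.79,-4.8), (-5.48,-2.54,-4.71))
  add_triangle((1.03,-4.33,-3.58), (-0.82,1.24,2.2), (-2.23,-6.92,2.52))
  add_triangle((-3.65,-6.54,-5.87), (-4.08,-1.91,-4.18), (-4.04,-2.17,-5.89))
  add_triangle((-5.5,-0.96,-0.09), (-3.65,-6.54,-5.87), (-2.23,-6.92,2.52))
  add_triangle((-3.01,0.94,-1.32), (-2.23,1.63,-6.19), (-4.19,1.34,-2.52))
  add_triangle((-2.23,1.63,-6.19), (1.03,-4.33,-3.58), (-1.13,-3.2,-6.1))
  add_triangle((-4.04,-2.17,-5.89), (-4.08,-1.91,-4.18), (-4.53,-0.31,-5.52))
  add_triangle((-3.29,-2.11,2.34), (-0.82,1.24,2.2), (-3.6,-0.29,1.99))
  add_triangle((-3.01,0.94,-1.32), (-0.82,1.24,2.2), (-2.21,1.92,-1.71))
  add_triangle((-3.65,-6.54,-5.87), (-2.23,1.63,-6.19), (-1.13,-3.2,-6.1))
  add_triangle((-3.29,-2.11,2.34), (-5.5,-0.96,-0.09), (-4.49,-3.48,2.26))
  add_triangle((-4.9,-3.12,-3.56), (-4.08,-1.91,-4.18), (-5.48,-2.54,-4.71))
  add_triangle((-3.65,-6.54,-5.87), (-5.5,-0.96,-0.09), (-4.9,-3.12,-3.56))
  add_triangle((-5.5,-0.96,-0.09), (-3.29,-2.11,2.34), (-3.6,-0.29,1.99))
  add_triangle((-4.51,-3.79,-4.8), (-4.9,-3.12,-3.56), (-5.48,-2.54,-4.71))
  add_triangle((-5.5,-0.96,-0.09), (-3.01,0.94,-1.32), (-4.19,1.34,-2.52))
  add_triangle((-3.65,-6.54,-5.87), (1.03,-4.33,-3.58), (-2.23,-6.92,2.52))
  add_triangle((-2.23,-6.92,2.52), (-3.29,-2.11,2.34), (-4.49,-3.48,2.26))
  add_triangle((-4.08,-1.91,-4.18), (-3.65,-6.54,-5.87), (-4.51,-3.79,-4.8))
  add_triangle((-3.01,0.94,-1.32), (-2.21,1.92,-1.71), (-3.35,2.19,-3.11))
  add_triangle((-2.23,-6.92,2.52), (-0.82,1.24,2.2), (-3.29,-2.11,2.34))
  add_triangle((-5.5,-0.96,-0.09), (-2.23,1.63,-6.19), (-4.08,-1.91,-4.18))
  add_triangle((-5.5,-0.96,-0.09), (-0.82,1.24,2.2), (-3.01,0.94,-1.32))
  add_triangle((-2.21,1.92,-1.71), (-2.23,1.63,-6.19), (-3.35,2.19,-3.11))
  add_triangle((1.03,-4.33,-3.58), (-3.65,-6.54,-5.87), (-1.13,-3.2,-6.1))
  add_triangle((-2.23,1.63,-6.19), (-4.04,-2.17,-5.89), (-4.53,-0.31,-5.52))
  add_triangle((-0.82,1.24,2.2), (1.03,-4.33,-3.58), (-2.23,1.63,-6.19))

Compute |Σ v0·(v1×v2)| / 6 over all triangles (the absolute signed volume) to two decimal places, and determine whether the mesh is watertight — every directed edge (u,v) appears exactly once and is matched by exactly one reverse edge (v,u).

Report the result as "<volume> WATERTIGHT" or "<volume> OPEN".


211.09 WATERTIGHT

Per-triangle v0·(v1×v2)/6:
  t1: +7.1463
  t2: +7.6508
  t3: +1.9112
  t4: +0.5467
  t5: +2.2223
  t6: +4.7181
  t7: +10.1065
  t8: -3.2102
  t9: +2.8314
  t10: +1.0292
  t11: +0.1635
  t12: +5.3487
  t13: +48.6166
  t14: +0.2373
  t15: +5.6951
  t16: +2.3225
  t17: +2.3421
  t18: +1.9449
  t19: +16.5182
  t20: +2.6316
  t21: -0.5332
  t22: +6.7672
  t23: +3.6269
  t24: +1.7274
  t25: +0.8801
  t26: +32.2557
  t27: +3.1175
  t28: +1.8425
  t29: +0.5873
  t30: +5.7712
  t31: +14.3702
  t32: +4.5843
  t33: +1.1260
  t34: +12.3453
  t35: +6.2661
  t36: -4.4179
Σ = +211.0893 → |volume| = 211.09

Directed edges: 108 total, each appears once with its reverse present → watertight.


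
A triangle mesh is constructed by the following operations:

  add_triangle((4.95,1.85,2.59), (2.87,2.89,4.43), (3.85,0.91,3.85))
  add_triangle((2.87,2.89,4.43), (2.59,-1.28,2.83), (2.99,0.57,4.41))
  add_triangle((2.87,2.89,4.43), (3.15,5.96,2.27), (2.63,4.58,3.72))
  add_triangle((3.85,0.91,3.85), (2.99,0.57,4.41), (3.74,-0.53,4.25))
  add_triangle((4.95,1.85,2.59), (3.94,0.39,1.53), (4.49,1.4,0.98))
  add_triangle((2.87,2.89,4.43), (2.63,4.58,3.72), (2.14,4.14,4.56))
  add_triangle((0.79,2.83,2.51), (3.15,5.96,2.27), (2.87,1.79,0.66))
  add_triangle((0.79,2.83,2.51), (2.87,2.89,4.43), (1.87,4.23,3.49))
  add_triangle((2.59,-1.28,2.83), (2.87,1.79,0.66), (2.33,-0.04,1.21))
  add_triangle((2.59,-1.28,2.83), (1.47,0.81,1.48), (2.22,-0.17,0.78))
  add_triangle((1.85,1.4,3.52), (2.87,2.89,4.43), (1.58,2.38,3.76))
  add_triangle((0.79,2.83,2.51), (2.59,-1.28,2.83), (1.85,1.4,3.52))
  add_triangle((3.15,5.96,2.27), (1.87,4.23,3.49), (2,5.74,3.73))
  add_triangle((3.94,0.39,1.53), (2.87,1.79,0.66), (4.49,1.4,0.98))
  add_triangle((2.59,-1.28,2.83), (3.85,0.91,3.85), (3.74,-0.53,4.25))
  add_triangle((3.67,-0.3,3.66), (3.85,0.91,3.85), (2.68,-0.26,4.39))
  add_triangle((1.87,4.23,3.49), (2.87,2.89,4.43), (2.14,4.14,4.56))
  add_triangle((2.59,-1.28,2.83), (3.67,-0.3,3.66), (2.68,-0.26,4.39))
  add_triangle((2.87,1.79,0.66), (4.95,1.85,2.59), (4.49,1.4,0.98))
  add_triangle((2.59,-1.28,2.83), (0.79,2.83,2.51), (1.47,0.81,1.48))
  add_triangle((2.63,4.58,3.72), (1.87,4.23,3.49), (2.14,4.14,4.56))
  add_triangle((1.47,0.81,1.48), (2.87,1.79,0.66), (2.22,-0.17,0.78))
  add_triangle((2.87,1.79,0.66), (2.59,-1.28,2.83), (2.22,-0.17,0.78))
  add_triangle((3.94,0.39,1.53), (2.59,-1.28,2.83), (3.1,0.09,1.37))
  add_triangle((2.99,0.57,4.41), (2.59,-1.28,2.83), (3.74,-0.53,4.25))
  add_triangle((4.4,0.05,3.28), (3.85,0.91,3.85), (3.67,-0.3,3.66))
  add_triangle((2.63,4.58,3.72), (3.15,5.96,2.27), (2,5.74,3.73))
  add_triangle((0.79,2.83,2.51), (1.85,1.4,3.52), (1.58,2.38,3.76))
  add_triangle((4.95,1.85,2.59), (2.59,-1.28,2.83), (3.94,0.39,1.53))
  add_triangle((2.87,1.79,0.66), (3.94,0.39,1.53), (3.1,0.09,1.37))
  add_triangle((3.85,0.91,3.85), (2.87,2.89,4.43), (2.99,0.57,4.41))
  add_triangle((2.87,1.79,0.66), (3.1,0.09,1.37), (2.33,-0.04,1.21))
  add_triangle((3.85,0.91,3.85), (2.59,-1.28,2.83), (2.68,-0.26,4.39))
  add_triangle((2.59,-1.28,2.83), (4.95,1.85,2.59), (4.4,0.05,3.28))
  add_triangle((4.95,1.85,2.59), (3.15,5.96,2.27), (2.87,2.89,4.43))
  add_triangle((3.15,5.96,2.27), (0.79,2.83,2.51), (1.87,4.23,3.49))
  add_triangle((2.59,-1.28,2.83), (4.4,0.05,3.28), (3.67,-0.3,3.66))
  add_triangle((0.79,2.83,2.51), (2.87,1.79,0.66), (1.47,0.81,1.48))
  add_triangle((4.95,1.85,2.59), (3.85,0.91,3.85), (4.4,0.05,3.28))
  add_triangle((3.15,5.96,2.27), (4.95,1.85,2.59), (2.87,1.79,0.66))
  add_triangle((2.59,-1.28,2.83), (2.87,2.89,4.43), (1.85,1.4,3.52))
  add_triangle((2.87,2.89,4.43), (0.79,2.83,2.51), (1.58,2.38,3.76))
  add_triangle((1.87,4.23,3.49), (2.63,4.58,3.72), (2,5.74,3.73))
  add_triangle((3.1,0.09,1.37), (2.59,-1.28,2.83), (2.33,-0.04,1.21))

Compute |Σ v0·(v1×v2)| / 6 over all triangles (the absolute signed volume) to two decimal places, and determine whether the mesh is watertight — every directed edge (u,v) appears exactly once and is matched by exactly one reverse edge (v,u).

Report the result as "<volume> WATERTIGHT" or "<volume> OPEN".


Per-triangle v0·(v1×v2)/6:
  t1: +4.0298
  t2: -0.9818
  t3: +1.9423
  t4: +1.2436
  t5: +1.1010
  t6: +1.4837
  t7: -2.7217
  t8: +0.8615
  t9: -0.6622
  t10: -1.0410
  t11: +0.5433
  t12: -0.4381
  t13: -1.3686
  t14: -0.4699
  t15: +0.4015
  t16: +1.2867
  t17: -0.8378
  t18: +1.1160
  t19: +1.0035
  t20: -1.2677
  t21: +0.5011
  t22: -0.8354
  t23: +1.2883
  t24: +0.0921
  t25: +0.5060
  t26: +0.8327
  t27: +2.3497
  t28: -0.1511
  t29: +2.3029
  t30: -0.0996
  t31: +2.1520
  t32: -0.1251
  t33: -1.9386
  t34: -0.1266
  t35: +10.6221
  t36: +0.7970
  t37: +0.6621
  t38: -1.3957
  t39: +1.9879
  t40: +3.6891
  t41: +1.4943
  t42: +0.7987
  t43: +0.4515
  t44: -0.0325
Σ = +31.0467 → |volume| = 31.05

Directed edges: 132 total, each appears once with its reverse present → watertight.

31.05 WATERTIGHT


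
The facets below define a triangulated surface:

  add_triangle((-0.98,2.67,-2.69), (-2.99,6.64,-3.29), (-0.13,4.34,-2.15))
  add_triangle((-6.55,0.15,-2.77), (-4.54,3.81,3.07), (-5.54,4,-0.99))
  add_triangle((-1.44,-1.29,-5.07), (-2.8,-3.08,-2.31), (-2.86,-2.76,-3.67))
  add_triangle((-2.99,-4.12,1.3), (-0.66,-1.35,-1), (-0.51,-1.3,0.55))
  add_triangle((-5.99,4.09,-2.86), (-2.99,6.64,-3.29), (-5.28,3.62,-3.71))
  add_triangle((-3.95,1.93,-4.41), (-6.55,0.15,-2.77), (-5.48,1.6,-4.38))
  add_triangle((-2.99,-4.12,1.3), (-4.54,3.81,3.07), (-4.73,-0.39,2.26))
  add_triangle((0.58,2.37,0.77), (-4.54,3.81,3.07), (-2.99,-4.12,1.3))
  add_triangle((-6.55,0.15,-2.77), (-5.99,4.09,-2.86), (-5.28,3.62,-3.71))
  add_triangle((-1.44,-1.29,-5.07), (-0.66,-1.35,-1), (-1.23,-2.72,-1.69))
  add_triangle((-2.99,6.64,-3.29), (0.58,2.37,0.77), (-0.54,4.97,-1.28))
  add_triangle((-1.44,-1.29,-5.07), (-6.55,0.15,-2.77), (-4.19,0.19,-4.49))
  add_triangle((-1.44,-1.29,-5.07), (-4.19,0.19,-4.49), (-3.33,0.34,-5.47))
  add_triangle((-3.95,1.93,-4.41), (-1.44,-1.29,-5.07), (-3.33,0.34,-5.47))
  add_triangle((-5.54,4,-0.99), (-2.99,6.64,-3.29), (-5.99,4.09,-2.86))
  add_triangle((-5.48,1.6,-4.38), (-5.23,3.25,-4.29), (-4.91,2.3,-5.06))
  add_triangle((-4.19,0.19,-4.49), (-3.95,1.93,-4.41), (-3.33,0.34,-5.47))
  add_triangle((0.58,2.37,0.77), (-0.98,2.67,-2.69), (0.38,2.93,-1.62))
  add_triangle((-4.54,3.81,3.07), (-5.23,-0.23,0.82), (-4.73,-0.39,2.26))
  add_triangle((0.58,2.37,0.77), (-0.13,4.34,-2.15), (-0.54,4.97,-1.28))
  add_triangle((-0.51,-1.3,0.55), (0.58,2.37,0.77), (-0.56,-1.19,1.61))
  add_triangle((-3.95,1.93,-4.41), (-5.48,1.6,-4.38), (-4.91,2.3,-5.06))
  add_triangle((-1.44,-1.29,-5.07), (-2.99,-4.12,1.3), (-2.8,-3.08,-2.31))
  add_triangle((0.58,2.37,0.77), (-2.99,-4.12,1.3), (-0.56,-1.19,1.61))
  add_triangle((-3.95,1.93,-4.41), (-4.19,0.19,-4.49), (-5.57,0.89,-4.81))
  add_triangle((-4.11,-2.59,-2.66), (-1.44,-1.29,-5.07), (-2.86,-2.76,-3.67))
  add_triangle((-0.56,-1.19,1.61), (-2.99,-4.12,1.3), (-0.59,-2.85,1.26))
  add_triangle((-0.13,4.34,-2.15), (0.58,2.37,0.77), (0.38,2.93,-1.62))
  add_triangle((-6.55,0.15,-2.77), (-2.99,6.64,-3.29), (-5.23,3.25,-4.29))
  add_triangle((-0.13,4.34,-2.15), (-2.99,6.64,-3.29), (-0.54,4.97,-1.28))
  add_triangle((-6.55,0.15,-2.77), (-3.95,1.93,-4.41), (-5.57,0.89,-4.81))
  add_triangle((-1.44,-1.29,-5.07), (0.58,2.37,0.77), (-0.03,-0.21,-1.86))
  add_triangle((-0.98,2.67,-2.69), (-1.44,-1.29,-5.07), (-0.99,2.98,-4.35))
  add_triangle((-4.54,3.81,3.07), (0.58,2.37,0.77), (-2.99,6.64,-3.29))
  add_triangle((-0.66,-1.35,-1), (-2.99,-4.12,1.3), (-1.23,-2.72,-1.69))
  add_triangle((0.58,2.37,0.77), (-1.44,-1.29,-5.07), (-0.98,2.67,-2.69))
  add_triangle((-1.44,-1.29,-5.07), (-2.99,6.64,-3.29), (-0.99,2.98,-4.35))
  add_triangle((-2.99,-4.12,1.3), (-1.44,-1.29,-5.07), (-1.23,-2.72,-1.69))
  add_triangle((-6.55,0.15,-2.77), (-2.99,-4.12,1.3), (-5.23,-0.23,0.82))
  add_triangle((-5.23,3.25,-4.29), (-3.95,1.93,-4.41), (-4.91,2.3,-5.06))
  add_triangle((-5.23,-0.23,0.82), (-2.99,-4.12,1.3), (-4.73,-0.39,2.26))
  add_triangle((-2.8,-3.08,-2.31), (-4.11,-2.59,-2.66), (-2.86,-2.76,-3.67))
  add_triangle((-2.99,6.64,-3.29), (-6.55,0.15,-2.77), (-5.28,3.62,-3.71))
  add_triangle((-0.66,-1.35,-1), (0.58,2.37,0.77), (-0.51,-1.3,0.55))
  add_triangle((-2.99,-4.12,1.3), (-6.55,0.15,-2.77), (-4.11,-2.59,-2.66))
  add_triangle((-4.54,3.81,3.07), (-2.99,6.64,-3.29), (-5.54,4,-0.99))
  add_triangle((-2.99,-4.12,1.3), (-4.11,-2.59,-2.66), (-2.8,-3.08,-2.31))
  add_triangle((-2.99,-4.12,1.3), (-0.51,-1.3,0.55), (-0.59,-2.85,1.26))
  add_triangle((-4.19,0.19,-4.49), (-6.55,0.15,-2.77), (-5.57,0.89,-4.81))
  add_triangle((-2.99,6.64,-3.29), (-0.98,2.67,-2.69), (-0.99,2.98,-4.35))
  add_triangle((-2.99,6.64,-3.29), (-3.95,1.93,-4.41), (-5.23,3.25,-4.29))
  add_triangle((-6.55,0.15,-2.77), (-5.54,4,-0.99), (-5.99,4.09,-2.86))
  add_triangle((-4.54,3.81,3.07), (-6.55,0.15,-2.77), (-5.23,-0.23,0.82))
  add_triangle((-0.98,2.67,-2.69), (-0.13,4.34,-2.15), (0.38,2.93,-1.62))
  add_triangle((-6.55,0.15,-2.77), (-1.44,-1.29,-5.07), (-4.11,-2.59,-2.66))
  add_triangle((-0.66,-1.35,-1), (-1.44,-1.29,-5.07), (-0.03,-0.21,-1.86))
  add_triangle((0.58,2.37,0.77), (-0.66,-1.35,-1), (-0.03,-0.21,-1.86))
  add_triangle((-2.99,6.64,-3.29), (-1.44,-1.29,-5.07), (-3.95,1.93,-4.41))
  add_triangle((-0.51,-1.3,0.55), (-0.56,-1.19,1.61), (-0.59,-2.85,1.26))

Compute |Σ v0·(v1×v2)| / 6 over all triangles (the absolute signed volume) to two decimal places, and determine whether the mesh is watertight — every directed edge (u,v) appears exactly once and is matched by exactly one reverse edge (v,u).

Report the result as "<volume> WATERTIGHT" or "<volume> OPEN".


Per-triangle v0·(v1×v2)/6:
  t1: +2.7601
  t2: +15.6250
  t3: +0.5195
  t4: +0.4551
  t5: +5.4309
  t6: +0.2679
  t7: +2.3263
  t8: +4.2693
  t9: +5.1254
  t10: -0.0332
  t11: +1.4979
  t12: +4.3835
  t13: +2.2652
  t14: +0.6340
  t15: +8.0023
  t16: +1.7001
  t17: +2.3017
  t18: -1.1858
  t19: +5.6810
  t20: +1.1066
  t21: -0.0481
  t22: +0.1859
  t23: +0.9886
  t24: +1.2828
  t25: +1.4957
  t26: +2.2380
  t27: +1.1780
  t28: +0.7371
  t29: +7.9875
  t30: +2.3867
  t31: +2.6487
  t32: +0.8350
  t33: -1.4417
  t34: +15.1147
  t35: -0.1690
  t36: +1.4209
  t37: +8.6497
  t38: +3.6796
  t39: +12.8833
  t40: +0.2939
  t41: +5.1471
  t42: +1.3126
  t43: -2.8593
  t44: -0.1691
  t45: +11.7295
  t46: +17.4130
  t47: +3.6777
  t48: -0.0346
  t49: +2.0103
  t50: +0.1745
  t51: +5.2596
  t52: +7.2197
  t53: +14.1711
  t54: +0.5723
  t55: +11.7401
  t56: +0.3777
  t57: -0.2380
  t58: +11.7416
  t59: -0.1277
Σ = +214.5985 → |volume| = 214.60

Directed edges: 177 total; 3 unmatched, e.g. (-6.55,0.15,-2.77)→(-5.48,1.6,-4.38) → open.

214.60 OPEN
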